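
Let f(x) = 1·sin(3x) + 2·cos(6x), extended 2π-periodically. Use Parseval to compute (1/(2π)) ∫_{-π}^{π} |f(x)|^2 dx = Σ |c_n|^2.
Σ |c_n|^2 = 5/2

Expand |f|^2 and use orthogonality of {sin(nx), cos(mx)} on [-π, π]:
  ∫_{-π}^{π} sin(nx)^2 dx = π, ∫ cos(mx)^2 dx = π, and cross terms integrate to 0.
So ∫_{-π}^{π} f(x)^2 dx = 1^2 · π + 2^2 · π = (1 + 4)π.
Divide by 2π: (1 + 4)/2 = 5/2.
By Parseval, this equals Σ |c_n|^2.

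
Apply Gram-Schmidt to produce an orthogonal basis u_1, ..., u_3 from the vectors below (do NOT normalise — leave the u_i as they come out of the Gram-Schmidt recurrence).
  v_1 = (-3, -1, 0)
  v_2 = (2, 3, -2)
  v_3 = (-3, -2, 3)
Orthogonal basis:
  u_1 = (-3, -1, 0)
  u_2 = (-7/10, 21/10, -2)
  u_3 = (-30/89, 90/89, 105/89)

Apply the Gram-Schmidt recurrence
  u_1 = v_1
  u_i = v_i − Σ_{j<i} ((v_i · u_j) / (u_j · u_j)) · u_j.

Step by step this gives:
  u_1 = (-3, -1, 0)
  u_2 = (-7/10, 21/10, -2)
  u_3 = (-30/89, 90/89, 105/89)

Orthogonality check:
  u_2 · u_1 = 0 (should be 0)
  u_3 · u_1 = 0 (should be 0)
  u_3 · u_2 = 0 (should be 0)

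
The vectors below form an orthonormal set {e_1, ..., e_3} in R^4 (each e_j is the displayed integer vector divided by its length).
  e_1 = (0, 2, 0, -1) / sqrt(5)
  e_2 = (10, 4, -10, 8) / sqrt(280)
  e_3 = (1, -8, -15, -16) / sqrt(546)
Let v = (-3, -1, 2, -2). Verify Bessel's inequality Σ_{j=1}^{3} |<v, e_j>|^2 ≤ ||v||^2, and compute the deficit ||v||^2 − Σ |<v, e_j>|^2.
Σ |<v, e_j>|^2 = 686/39; ||v||^2 = 18; deficit = 16/39

Write each e_j = u_j / sqrt(<u_j, u_j>) where u_j is the displayed integer vector. Then <v, e_j> = <v, u_j> / sqrt(<u_j, u_j>), so |<v, e_j>|^2 = <v, u_j>^2 / <u_j, u_j>.
Coefficients: <v, e_1> = 0/sqrt(5), <v, e_2> = -70/sqrt(280), <v, e_3> = 7/sqrt(546).
Square and sum: Σ |<v, e_j>|^2 = 686/39.
Compute ||v||^2 = v·v = 18.
Deficit = 18 − 686/39 = 16/39 ≥ 0, confirming Bessel's inequality. (The deficit equals ||v − Σ <v,e_j> e_j||^2, the squared distance from v to span{e_j}.)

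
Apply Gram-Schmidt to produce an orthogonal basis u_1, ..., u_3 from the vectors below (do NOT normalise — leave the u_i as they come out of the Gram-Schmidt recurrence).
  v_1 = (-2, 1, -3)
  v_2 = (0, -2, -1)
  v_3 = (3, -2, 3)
Orthogonal basis:
  u_1 = (-2, 1, -3)
  u_2 = (1/7, -29/14, -11/14)
  u_3 = (35/69, 10/69, -20/69)

Apply the Gram-Schmidt recurrence
  u_1 = v_1
  u_i = v_i − Σ_{j<i} ((v_i · u_j) / (u_j · u_j)) · u_j.

Step by step this gives:
  u_1 = (-2, 1, -3)
  u_2 = (1/7, -29/14, -11/14)
  u_3 = (35/69, 10/69, -20/69)

Orthogonality check:
  u_2 · u_1 = 0 (should be 0)
  u_3 · u_1 = 0 (should be 0)
  u_3 · u_2 = 0 (should be 0)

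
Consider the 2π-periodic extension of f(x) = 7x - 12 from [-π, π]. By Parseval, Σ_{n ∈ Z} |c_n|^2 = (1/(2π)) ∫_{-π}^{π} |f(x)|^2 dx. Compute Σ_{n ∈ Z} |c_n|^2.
Σ |c_n|^2 = 49π^2/3 + 144

Expand and integrate term by term over [-π, π]:
  ∫ (7x)^2 dx = 49·(2π^3/3); ∫ 2·7·(-12)·x dx = 0 (odd integrand); ∫ (-12)^2 dx = 144·2π.
So (1/(2π)) ∫_{-π}^{π} (7x - 12)^2 dx = 49π^2/3 + 144 = 49π^2/3 + 144.
Parseval ⇒ Σ |c_n|^2 = 49π^2/3 + 144.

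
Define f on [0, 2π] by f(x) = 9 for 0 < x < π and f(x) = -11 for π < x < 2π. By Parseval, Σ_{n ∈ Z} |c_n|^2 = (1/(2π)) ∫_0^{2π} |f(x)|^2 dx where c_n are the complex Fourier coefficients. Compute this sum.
Σ |c_n|^2 = 101

Parseval equates the L^2 energy of f (normalised by 1/(2π)) with the ℓ^2 sum of its Fourier coefficients: (1/(2π)) ∫_0^{2π} |f|^2 = Σ |c_n|^2.
Compute the left side: (1/(2π)) [∫_0^π 9^2 dx + ∫_π^{2π} (-11)^2 dx] = (1/(2π)) · (81π + 121π) = (81 + 121)/2 = 101.
So Σ_{n ∈ Z} |c_n|^2 = 101.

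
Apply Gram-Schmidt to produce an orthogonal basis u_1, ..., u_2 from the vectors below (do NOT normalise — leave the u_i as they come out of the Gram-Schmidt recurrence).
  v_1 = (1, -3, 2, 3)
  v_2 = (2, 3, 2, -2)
Orthogonal basis:
  u_1 = (1, -3, 2, 3)
  u_2 = (55/23, 42/23, 64/23, -19/23)

Apply the Gram-Schmidt recurrence
  u_1 = v_1
  u_i = v_i − Σ_{j<i} ((v_i · u_j) / (u_j · u_j)) · u_j.

Step by step this gives:
  u_1 = (1, -3, 2, 3)
  u_2 = (55/23, 42/23, 64/23, -19/23)

Orthogonality check:
  u_2 · u_1 = 0 (should be 0)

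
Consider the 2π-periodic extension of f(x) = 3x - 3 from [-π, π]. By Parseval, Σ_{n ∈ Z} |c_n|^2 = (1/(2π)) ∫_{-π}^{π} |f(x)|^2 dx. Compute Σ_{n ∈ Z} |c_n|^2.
Σ |c_n|^2 = 3π^2 + 9

Expand and integrate term by term over [-π, π]:
  ∫ (3x)^2 dx = 9·(2π^3/3); ∫ 2·3·(-3)·x dx = 0 (odd integrand); ∫ (-3)^2 dx = 9·2π.
So (1/(2π)) ∫_{-π}^{π} (3x - 3)^2 dx = 9π^2/3 + 9 = 3π^2 + 9.
Parseval ⇒ Σ |c_n|^2 = 3π^2 + 9.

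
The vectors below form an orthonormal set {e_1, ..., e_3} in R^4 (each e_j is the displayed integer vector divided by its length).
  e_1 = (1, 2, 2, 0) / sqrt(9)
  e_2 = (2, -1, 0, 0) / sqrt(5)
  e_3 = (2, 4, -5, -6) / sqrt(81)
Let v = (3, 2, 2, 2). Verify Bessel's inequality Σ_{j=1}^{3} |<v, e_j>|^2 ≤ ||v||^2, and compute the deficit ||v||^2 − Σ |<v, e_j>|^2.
Σ |<v, e_j>|^2 = 7061/405; ||v||^2 = 21; deficit = 1444/405

Write each e_j = u_j / sqrt(<u_j, u_j>) where u_j is the displayed integer vector. Then <v, e_j> = <v, u_j> / sqrt(<u_j, u_j>), so |<v, e_j>|^2 = <v, u_j>^2 / <u_j, u_j>.
Coefficients: <v, e_1> = 11/sqrt(9), <v, e_2> = 4/sqrt(5), <v, e_3> = -8/sqrt(81).
Square and sum: Σ |<v, e_j>|^2 = 7061/405.
Compute ||v||^2 = v·v = 21.
Deficit = 21 − 7061/405 = 1444/405 ≥ 0, confirming Bessel's inequality. (The deficit equals ||v − Σ <v,e_j> e_j||^2, the squared distance from v to span{e_j}.)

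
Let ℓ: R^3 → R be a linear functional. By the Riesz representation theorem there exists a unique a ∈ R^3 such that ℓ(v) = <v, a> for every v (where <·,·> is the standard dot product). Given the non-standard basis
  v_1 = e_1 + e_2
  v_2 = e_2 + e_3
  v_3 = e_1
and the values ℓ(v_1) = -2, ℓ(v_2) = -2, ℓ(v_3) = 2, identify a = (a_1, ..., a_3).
a = (2, -4, 2)

Write a = (a_1, ..., a_3) in the standard basis. For each basis vector v_i, ℓ(v_i) = <v_i, a> is a linear equation in the a_j's. Collect the n equations into a matrix system V a = ℓ, where row i of V is v_i (expressed in the standard basis). Since V is invertible (lower-triangular with 1s on the diagonal, up to permutation), solve by back-substitution:
  V =
[[1, 1, 0],
 [0, 1, 1],
 [1, 0, 0]]
  V a = (-2, -2, 2)
Solving gives a = (2, -4, 2).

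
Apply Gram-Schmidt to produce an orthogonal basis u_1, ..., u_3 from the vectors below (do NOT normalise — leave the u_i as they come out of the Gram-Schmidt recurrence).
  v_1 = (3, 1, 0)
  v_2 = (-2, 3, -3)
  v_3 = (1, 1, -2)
Orthogonal basis:
  u_1 = (3, 1, 0)
  u_2 = (-11/10, 33/10, -3)
  u_3 = (48/211, -144/211, -176/211)

Apply the Gram-Schmidt recurrence
  u_1 = v_1
  u_i = v_i − Σ_{j<i} ((v_i · u_j) / (u_j · u_j)) · u_j.

Step by step this gives:
  u_1 = (3, 1, 0)
  u_2 = (-11/10, 33/10, -3)
  u_3 = (48/211, -144/211, -176/211)

Orthogonality check:
  u_2 · u_1 = 0 (should be 0)
  u_3 · u_1 = 0 (should be 0)
  u_3 · u_2 = 0 (should be 0)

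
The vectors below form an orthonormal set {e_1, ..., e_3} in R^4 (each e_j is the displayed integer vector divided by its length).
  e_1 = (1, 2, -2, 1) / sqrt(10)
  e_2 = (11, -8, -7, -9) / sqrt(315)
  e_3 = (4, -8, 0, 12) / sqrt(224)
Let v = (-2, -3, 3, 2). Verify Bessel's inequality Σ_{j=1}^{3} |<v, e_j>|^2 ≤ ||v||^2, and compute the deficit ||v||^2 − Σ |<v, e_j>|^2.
Σ |<v, e_j>|^2 = 233/9; ||v||^2 = 26; deficit = 1/9

Write each e_j = u_j / sqrt(<u_j, u_j>) where u_j is the displayed integer vector. Then <v, e_j> = <v, u_j> / sqrt(<u_j, u_j>), so |<v, e_j>|^2 = <v, u_j>^2 / <u_j, u_j>.
Coefficients: <v, e_1> = -12/sqrt(10), <v, e_2> = -37/sqrt(315), <v, e_3> = 40/sqrt(224).
Square and sum: Σ |<v, e_j>|^2 = 233/9.
Compute ||v||^2 = v·v = 26.
Deficit = 26 − 233/9 = 1/9 ≥ 0, confirming Bessel's inequality. (The deficit equals ||v − Σ <v,e_j> e_j||^2, the squared distance from v to span{e_j}.)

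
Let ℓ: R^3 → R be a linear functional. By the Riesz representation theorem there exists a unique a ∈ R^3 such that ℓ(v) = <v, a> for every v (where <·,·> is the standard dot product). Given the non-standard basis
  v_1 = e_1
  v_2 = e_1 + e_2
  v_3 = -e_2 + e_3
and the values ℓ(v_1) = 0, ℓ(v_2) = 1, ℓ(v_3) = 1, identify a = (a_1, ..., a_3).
a = (0, 1, 2)

Write a = (a_1, ..., a_3) in the standard basis. For each basis vector v_i, ℓ(v_i) = <v_i, a> is a linear equation in the a_j's. Collect the n equations into a matrix system V a = ℓ, where row i of V is v_i (expressed in the standard basis). Since V is invertible (lower-triangular with 1s on the diagonal, up to permutation), solve by back-substitution:
  V =
[[1, 0, 0],
 [1, 1, 0],
 [0, -1, 1]]
  V a = (0, 1, 1)
Solving gives a = (0, 1, 2).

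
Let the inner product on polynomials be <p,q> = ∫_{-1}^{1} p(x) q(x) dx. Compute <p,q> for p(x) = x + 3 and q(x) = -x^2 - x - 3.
<p,q> = -62/3

Expand the product: p(x)·q(x) = -x^3 - 4*x^2 - 6*x - 9.
∫_{-1}^{1} of each monomial x^k gives [2/(k+1) if k even, 0 if k odd]. Integrating term-by-term (or equivalently evaluating the antiderivative F(x) = -x^4/4 - 4*x^3/3 - 3*x^2 - 9*x at the endpoints):
  F(1) − F(−1) = -163/12 − (85/12) = -62/3.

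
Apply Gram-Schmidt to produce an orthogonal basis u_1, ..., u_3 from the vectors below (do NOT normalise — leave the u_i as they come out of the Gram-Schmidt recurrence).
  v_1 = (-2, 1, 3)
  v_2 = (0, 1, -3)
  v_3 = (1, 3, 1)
Orthogonal basis:
  u_1 = (-2, 1, 3)
  u_2 = (-8/7, 11/7, -9/7)
  u_3 = (39/19, 39/19, 13/19)

Apply the Gram-Schmidt recurrence
  u_1 = v_1
  u_i = v_i − Σ_{j<i} ((v_i · u_j) / (u_j · u_j)) · u_j.

Step by step this gives:
  u_1 = (-2, 1, 3)
  u_2 = (-8/7, 11/7, -9/7)
  u_3 = (39/19, 39/19, 13/19)

Orthogonality check:
  u_2 · u_1 = 0 (should be 0)
  u_3 · u_1 = 0 (should be 0)
  u_3 · u_2 = 0 (should be 0)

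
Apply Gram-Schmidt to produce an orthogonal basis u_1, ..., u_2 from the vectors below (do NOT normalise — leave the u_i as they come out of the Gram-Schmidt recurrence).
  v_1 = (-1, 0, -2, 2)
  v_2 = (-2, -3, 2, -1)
Orthogonal basis:
  u_1 = (-1, 0, -2, 2)
  u_2 = (-22/9, -3, 10/9, -1/9)

Apply the Gram-Schmidt recurrence
  u_1 = v_1
  u_i = v_i − Σ_{j<i} ((v_i · u_j) / (u_j · u_j)) · u_j.

Step by step this gives:
  u_1 = (-1, 0, -2, 2)
  u_2 = (-22/9, -3, 10/9, -1/9)

Orthogonality check:
  u_2 · u_1 = 0 (should be 0)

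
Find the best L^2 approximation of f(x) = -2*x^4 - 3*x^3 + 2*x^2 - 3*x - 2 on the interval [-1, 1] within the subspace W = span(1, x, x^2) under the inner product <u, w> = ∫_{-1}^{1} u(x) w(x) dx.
g(x) = 2*x^2/7 - 24*x/5 - 64/35

The best approximation g ∈ W is the orthogonal projection of f onto W. Writing g = a_0 + a_1 x + a_2 x^2, the coefficients solve the normal equations G · a = b where
  G_{ij} = <φ_i, φ_j> and b_i = <f, φ_i>, with φ_0 = 1, φ_1 = x, φ_2 = x^2.
G =
  [2, 0, 2/3]
  [0, 2/3, 0]
  [2/3, 0, 2/5],
b = (-52/15, -16/5, -116/105).
Solving gives a_0 = -64/35, a_1 = -24/5, a_2 = 2/7, so
  g(x) = 2*x^2/7 - 24*x/5 - 64/35.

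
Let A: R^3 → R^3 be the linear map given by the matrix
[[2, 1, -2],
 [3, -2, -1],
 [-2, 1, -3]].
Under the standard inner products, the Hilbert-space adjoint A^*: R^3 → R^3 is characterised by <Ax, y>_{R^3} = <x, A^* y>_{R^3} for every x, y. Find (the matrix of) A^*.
A^* = A^T =
[[2, 3, -2],
 [1, -2, 1],
 [-2, -1, -3]]

For real matrices with standard dot products, the defining identity <Ax, y> = <x, A^* y> gives (Ax)^T y = x^T (A^*) y, i.e. x^T A^T y = x^T (A^*) y. Since this holds for all x, y, we must have A^* = A^T. Therefore
A^* =
[[2, 3, -2],
 [1, -2, 1],
 [-2, -1, -3]].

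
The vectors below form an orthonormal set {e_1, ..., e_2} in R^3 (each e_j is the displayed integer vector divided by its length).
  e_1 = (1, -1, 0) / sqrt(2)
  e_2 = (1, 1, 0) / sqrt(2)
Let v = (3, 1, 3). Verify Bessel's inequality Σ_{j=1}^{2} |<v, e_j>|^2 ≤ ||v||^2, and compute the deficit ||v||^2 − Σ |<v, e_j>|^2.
Σ |<v, e_j>|^2 = 10; ||v||^2 = 19; deficit = 9

Write each e_j = u_j / sqrt(<u_j, u_j>) where u_j is the displayed integer vector. Then <v, e_j> = <v, u_j> / sqrt(<u_j, u_j>), so |<v, e_j>|^2 = <v, u_j>^2 / <u_j, u_j>.
Coefficients: <v, e_1> = 2/sqrt(2), <v, e_2> = 4/sqrt(2).
Square and sum: Σ |<v, e_j>|^2 = 10.
Compute ||v||^2 = v·v = 19.
Deficit = 19 − 10 = 9 ≥ 0, confirming Bessel's inequality. (The deficit equals ||v − Σ <v,e_j> e_j||^2, the squared distance from v to span{e_j}.)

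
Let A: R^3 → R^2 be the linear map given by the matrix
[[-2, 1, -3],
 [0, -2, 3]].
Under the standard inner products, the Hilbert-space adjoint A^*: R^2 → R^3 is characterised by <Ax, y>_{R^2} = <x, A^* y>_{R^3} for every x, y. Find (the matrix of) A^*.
A^* = A^T =
[[-2, 0],
 [1, -2],
 [-3, 3]]

For real matrices with standard dot products, the defining identity <Ax, y> = <x, A^* y> gives (Ax)^T y = x^T (A^*) y, i.e. x^T A^T y = x^T (A^*) y. Since this holds for all x, y, we must have A^* = A^T. Therefore
A^* =
[[-2, 0],
 [1, -2],
 [-3, 3]].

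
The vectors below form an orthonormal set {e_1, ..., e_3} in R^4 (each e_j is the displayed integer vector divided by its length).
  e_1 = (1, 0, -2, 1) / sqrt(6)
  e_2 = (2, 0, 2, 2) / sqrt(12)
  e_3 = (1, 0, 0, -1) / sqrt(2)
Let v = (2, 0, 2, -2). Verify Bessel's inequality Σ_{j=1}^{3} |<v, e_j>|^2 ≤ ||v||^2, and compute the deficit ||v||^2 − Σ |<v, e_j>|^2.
Σ |<v, e_j>|^2 = 12; ||v||^2 = 12; deficit = 0

Write each e_j = u_j / sqrt(<u_j, u_j>) where u_j is the displayed integer vector. Then <v, e_j> = <v, u_j> / sqrt(<u_j, u_j>), so |<v, e_j>|^2 = <v, u_j>^2 / <u_j, u_j>.
Coefficients: <v, e_1> = -4/sqrt(6), <v, e_2> = 4/sqrt(12), <v, e_3> = 4/sqrt(2).
Square and sum: Σ |<v, e_j>|^2 = 12.
Compute ||v||^2 = v·v = 12.
Deficit = 12 − 12 = 0 ≥ 0, confirming Bessel's inequality. (The deficit equals ||v − Σ <v,e_j> e_j||^2, the squared distance from v to span{e_j}.)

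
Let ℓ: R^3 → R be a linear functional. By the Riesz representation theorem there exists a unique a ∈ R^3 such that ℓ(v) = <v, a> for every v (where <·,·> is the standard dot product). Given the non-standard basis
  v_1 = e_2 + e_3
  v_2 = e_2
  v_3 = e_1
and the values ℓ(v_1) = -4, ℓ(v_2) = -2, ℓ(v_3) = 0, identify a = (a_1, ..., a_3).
a = (0, -2, -2)

Write a = (a_1, ..., a_3) in the standard basis. For each basis vector v_i, ℓ(v_i) = <v_i, a> is a linear equation in the a_j's. Collect the n equations into a matrix system V a = ℓ, where row i of V is v_i (expressed in the standard basis). Since V is invertible (lower-triangular with 1s on the diagonal, up to permutation), solve by back-substitution:
  V =
[[0, 1, 1],
 [0, 1, 0],
 [1, 0, 0]]
  V a = (-4, -2, 0)
Solving gives a = (0, -2, -2).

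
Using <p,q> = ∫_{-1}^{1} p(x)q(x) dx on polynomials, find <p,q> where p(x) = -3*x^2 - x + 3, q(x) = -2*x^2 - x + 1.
<p,q> = 46/15

Expand the product: p(x)·q(x) = 6*x^4 + 5*x^3 - 8*x^2 - 4*x + 3.
∫_{-1}^{1} of each monomial x^k gives [2/(k+1) if k even, 0 if k odd]. Integrating term-by-term (or equivalently evaluating the antiderivative F(x) = 6*x^5/5 + 5*x^4/4 - 8*x^3/3 - 2*x^2 + 3*x at the endpoints):
  F(1) − F(−1) = 47/60 − (-137/60) = 46/15.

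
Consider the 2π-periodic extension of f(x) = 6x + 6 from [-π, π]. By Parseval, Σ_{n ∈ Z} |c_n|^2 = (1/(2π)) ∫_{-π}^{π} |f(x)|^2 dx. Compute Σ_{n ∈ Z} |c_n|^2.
Σ |c_n|^2 = 12π^2 + 36

Expand and integrate term by term over [-π, π]:
  ∫ (6x)^2 dx = 36·(2π^3/3); ∫ 2·6·(6)·x dx = 0 (odd integrand); ∫ 6^2 dx = 36·2π.
So (1/(2π)) ∫_{-π}^{π} (6x + 6)^2 dx = 36π^2/3 + 36 = 12π^2 + 36.
Parseval ⇒ Σ |c_n|^2 = 12π^2 + 36.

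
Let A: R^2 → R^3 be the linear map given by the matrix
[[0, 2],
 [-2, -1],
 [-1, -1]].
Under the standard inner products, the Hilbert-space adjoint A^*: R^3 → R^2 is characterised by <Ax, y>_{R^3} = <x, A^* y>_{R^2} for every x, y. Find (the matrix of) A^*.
A^* = A^T =
[[0, -2, -1],
 [2, -1, -1]]

For real matrices with standard dot products, the defining identity <Ax, y> = <x, A^* y> gives (Ax)^T y = x^T (A^*) y, i.e. x^T A^T y = x^T (A^*) y. Since this holds for all x, y, we must have A^* = A^T. Therefore
A^* =
[[0, -2, -1],
 [2, -1, -1]].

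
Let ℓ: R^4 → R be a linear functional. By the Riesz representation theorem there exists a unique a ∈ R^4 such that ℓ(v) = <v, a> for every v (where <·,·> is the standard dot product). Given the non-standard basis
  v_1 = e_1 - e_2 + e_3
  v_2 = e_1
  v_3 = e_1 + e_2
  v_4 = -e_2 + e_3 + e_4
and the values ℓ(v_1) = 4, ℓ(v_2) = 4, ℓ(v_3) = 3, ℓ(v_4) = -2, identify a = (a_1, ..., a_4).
a = (4, -1, -1, -2)

Write a = (a_1, ..., a_4) in the standard basis. For each basis vector v_i, ℓ(v_i) = <v_i, a> is a linear equation in the a_j's. Collect the n equations into a matrix system V a = ℓ, where row i of V is v_i (expressed in the standard basis). Since V is invertible (lower-triangular with 1s on the diagonal, up to permutation), solve by back-substitution:
  V =
[[1, -1, 1, 0],
 [1, 0, 0, 0],
 [1, 1, 0, 0],
 [0, -1, 1, 1]]
  V a = (4, 4, 3, -2)
Solving gives a = (4, -1, -1, -2).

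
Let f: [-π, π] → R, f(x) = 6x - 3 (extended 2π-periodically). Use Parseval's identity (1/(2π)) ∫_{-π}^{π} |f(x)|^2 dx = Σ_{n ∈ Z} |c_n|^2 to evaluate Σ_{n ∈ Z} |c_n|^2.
Σ |c_n|^2 = 12π^2 + 9

Expand and integrate term by term over [-π, π]:
  ∫ (6x)^2 dx = 36·(2π^3/3); ∫ 2·6·(-3)·x dx = 0 (odd integrand); ∫ (-3)^2 dx = 9·2π.
So (1/(2π)) ∫_{-π}^{π} (6x - 3)^2 dx = 36π^2/3 + 9 = 12π^2 + 9.
Parseval ⇒ Σ |c_n|^2 = 12π^2 + 9.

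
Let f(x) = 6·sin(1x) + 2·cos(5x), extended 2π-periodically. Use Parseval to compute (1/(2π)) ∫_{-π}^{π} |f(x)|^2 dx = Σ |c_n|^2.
Σ |c_n|^2 = 20

Expand |f|^2 and use orthogonality of {sin(nx), cos(mx)} on [-π, π]:
  ∫_{-π}^{π} sin(nx)^2 dx = π, ∫ cos(mx)^2 dx = π, and cross terms integrate to 0.
So ∫_{-π}^{π} f(x)^2 dx = 6^2 · π + 2^2 · π = (36 + 4)π.
Divide by 2π: (36 + 4)/2 = 20.
By Parseval, this equals Σ |c_n|^2.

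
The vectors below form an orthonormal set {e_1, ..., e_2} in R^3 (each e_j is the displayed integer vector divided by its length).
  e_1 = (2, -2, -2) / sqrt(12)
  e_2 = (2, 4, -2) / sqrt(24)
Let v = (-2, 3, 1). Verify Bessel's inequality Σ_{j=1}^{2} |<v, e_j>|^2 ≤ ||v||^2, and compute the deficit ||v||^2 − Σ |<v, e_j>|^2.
Σ |<v, e_j>|^2 = 27/2; ||v||^2 = 14; deficit = 1/2

Write each e_j = u_j / sqrt(<u_j, u_j>) where u_j is the displayed integer vector. Then <v, e_j> = <v, u_j> / sqrt(<u_j, u_j>), so |<v, e_j>|^2 = <v, u_j>^2 / <u_j, u_j>.
Coefficients: <v, e_1> = -12/sqrt(12), <v, e_2> = 6/sqrt(24).
Square and sum: Σ |<v, e_j>|^2 = 27/2.
Compute ||v||^2 = v·v = 14.
Deficit = 14 − 27/2 = 1/2 ≥ 0, confirming Bessel's inequality. (The deficit equals ||v − Σ <v,e_j> e_j||^2, the squared distance from v to span{e_j}.)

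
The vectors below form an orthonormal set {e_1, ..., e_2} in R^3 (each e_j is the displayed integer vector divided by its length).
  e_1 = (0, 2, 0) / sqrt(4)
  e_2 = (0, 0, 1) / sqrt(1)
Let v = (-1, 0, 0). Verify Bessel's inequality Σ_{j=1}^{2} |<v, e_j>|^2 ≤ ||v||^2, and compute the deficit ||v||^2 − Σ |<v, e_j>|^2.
Σ |<v, e_j>|^2 = 0; ||v||^2 = 1; deficit = 1

Write each e_j = u_j / sqrt(<u_j, u_j>) where u_j is the displayed integer vector. Then <v, e_j> = <v, u_j> / sqrt(<u_j, u_j>), so |<v, e_j>|^2 = <v, u_j>^2 / <u_j, u_j>.
Coefficients: <v, e_1> = 0/sqrt(4), <v, e_2> = 0/sqrt(1).
Square and sum: Σ |<v, e_j>|^2 = 0.
Compute ||v||^2 = v·v = 1.
Deficit = 1 − 0 = 1 ≥ 0, confirming Bessel's inequality. (The deficit equals ||v − Σ <v,e_j> e_j||^2, the squared distance from v to span{e_j}.)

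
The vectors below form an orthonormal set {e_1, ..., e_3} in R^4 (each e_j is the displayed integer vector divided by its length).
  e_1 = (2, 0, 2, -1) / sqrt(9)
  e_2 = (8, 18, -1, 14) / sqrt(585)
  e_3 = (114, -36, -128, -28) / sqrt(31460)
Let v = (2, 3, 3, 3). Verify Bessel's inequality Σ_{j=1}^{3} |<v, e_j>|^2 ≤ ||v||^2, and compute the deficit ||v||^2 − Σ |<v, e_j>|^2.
Σ |<v, e_j>|^2 = 3582/121; ||v||^2 = 31; deficit = 169/121

Write each e_j = u_j / sqrt(<u_j, u_j>) where u_j is the displayed integer vector. Then <v, e_j> = <v, u_j> / sqrt(<u_j, u_j>), so |<v, e_j>|^2 = <v, u_j>^2 / <u_j, u_j>.
Coefficients: <v, e_1> = 7/sqrt(9), <v, e_2> = 109/sqrt(585), <v, e_3> = -348/sqrt(31460).
Square and sum: Σ |<v, e_j>|^2 = 3582/121.
Compute ||v||^2 = v·v = 31.
Deficit = 31 − 3582/121 = 169/121 ≥ 0, confirming Bessel's inequality. (The deficit equals ||v − Σ <v,e_j> e_j||^2, the squared distance from v to span{e_j}.)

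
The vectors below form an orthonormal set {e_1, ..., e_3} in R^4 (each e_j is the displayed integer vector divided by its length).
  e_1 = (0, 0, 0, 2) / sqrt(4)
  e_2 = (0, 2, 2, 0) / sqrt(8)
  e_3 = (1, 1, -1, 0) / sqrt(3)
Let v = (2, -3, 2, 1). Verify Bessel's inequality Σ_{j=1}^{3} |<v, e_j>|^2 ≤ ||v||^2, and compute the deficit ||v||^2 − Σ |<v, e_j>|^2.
Σ |<v, e_j>|^2 = 9/2; ||v||^2 = 18; deficit = 27/2

Write each e_j = u_j / sqrt(<u_j, u_j>) where u_j is the displayed integer vector. Then <v, e_j> = <v, u_j> / sqrt(<u_j, u_j>), so |<v, e_j>|^2 = <v, u_j>^2 / <u_j, u_j>.
Coefficients: <v, e_1> = 2/sqrt(4), <v, e_2> = -2/sqrt(8), <v, e_3> = -3/sqrt(3).
Square and sum: Σ |<v, e_j>|^2 = 9/2.
Compute ||v||^2 = v·v = 18.
Deficit = 18 − 9/2 = 27/2 ≥ 0, confirming Bessel's inequality. (The deficit equals ||v − Σ <v,e_j> e_j||^2, the squared distance from v to span{e_j}.)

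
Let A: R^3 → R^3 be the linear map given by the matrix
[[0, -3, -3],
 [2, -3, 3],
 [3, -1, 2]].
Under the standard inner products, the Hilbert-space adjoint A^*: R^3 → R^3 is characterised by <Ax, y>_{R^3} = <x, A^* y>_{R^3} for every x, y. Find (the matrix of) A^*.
A^* = A^T =
[[0, 2, 3],
 [-3, -3, -1],
 [-3, 3, 2]]

For real matrices with standard dot products, the defining identity <Ax, y> = <x, A^* y> gives (Ax)^T y = x^T (A^*) y, i.e. x^T A^T y = x^T (A^*) y. Since this holds for all x, y, we must have A^* = A^T. Therefore
A^* =
[[0, 2, 3],
 [-3, -3, -1],
 [-3, 3, 2]].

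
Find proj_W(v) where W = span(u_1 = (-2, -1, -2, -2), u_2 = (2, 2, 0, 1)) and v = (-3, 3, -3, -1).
proj_W(v) = (-32/53, 59/53, -182/53, -107/53)

Set up U = [u_1 | ... | u_2] ∈ R^(4×2). The projector onto W = col(U) is P = U (U^T U)^(-1) U^T.
Compute U^T U =
  [13, -8]
  [-8, 9],
and U^T v = (11, -1).
Solve U^T U · c = U^T v for the coefficients: c = (91/53, 75/53). The projection is proj_W(v) = U c.
Check: (v - proj_W(v)) · u_1 = 0  (should be 0).
Check: (v - proj_W(v)) · u_2 = 0  (should be 0).
Result: proj_W(v) = (-32/53, 59/53, -182/53, -107/53).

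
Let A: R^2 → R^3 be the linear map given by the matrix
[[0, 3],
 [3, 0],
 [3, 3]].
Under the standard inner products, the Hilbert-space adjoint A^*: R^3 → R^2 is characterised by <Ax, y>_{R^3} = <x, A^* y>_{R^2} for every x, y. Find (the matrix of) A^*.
A^* = A^T =
[[0, 3, 3],
 [3, 0, 3]]

For real matrices with standard dot products, the defining identity <Ax, y> = <x, A^* y> gives (Ax)^T y = x^T (A^*) y, i.e. x^T A^T y = x^T (A^*) y. Since this holds for all x, y, we must have A^* = A^T. Therefore
A^* =
[[0, 3, 3],
 [3, 0, 3]].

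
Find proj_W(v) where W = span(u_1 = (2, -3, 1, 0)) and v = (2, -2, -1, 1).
proj_W(v) = (9/7, -27/14, 9/14, 0)

Set up U = [u_1 | ... | u_1] ∈ R^(4×1). The projector onto W = col(U) is P = U (U^T U)^(-1) U^T.
Compute U^T U =
  [14],
and U^T v = (9).
Solve U^T U · c = U^T v for the coefficients: c = (9/14). The projection is proj_W(v) = U c.
Check: (v - proj_W(v)) · u_1 = 0  (should be 0).
Result: proj_W(v) = (9/7, -27/14, 9/14, 0).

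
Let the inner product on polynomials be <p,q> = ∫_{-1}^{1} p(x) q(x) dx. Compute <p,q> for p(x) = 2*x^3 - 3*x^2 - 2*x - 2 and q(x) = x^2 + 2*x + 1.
<p,q> = -48/5

Expand the product: p(x)·q(x) = 2*x^5 + x^4 - 6*x^3 - 9*x^2 - 6*x - 2.
∫_{-1}^{1} of each monomial x^k gives [2/(k+1) if k even, 0 if k odd]. Integrating term-by-term (or equivalently evaluating the antiderivative F(x) = x^6/3 + x^5/5 - 3*x^4/2 - 3*x^3 - 3*x^2 - 2*x at the endpoints):
  F(1) − F(−1) = -269/30 − (19/30) = -48/5.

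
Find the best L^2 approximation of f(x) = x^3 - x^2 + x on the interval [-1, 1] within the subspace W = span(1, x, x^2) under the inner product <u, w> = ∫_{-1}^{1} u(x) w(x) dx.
g(x) = -x^2 + 8*x/5

The best approximation g ∈ W is the orthogonal projection of f onto W. Writing g = a_0 + a_1 x + a_2 x^2, the coefficients solve the normal equations G · a = b where
  G_{ij} = <φ_i, φ_j> and b_i = <f, φ_i>, with φ_0 = 1, φ_1 = x, φ_2 = x^2.
G =
  [2, 0, 2/3]
  [0, 2/3, 0]
  [2/3, 0, 2/5],
b = (-2/3, 16/15, -2/5).
Solving gives a_0 = 0, a_1 = 8/5, a_2 = -1, so
  g(x) = -x^2 + 8*x/5.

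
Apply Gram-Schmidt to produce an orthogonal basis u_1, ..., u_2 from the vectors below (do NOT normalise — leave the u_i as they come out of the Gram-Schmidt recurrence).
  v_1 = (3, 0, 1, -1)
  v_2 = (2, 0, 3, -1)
Orthogonal basis:
  u_1 = (3, 0, 1, -1)
  u_2 = (-8/11, 0, 23/11, -1/11)

Apply the Gram-Schmidt recurrence
  u_1 = v_1
  u_i = v_i − Σ_{j<i} ((v_i · u_j) / (u_j · u_j)) · u_j.

Step by step this gives:
  u_1 = (3, 0, 1, -1)
  u_2 = (-8/11, 0, 23/11, -1/11)

Orthogonality check:
  u_2 · u_1 = 0 (should be 0)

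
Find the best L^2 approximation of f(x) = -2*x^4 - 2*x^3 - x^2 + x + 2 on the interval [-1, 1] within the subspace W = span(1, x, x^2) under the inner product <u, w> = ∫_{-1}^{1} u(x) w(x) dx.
g(x) = -19*x^2/7 - x/5 + 76/35

The best approximation g ∈ W is the orthogonal projection of f onto W. Writing g = a_0 + a_1 x + a_2 x^2, the coefficients solve the normal equations G · a = b where
  G_{ij} = <φ_i, φ_j> and b_i = <f, φ_i>, with φ_0 = 1, φ_1 = x, φ_2 = x^2.
G =
  [2, 0, 2/3]
  [0, 2/3, 0]
  [2/3, 0, 2/5],
b = (38/15, -2/15, 38/105).
Solving gives a_0 = 76/35, a_1 = -1/5, a_2 = -19/7, so
  g(x) = -19*x^2/7 - x/5 + 76/35.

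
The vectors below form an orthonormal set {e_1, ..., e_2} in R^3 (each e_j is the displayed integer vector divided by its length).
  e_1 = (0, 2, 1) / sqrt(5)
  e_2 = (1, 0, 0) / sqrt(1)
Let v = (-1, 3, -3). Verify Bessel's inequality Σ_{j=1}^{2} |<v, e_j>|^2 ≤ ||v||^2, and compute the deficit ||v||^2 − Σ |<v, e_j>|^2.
Σ |<v, e_j>|^2 = 14/5; ||v||^2 = 19; deficit = 81/5

Write each e_j = u_j / sqrt(<u_j, u_j>) where u_j is the displayed integer vector. Then <v, e_j> = <v, u_j> / sqrt(<u_j, u_j>), so |<v, e_j>|^2 = <v, u_j>^2 / <u_j, u_j>.
Coefficients: <v, e_1> = 3/sqrt(5), <v, e_2> = -1/sqrt(1).
Square and sum: Σ |<v, e_j>|^2 = 14/5.
Compute ||v||^2 = v·v = 19.
Deficit = 19 − 14/5 = 81/5 ≥ 0, confirming Bessel's inequality. (The deficit equals ||v − Σ <v,e_j> e_j||^2, the squared distance from v to span{e_j}.)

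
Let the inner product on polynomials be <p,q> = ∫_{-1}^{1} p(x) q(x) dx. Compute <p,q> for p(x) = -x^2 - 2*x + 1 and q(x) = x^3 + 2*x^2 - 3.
<p,q> = -64/15

Expand the product: p(x)·q(x) = -x^5 - 4*x^4 - 3*x^3 + 5*x^2 + 6*x - 3.
∫_{-1}^{1} of each monomial x^k gives [2/(k+1) if k even, 0 if k odd]. Integrating term-by-term (or equivalently evaluating the antiderivative F(x) = -x^6/6 - 4*x^5/5 - 3*x^4/4 + 5*x^3/3 + 3*x^2 - 3*x at the endpoints):
  F(1) − F(−1) = -1/20 − (253/60) = -64/15.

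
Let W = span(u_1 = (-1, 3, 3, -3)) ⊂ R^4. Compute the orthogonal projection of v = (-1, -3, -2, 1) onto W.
proj_W(v) = (17/28, -51/28, -51/28, 51/28)

Set up U = [u_1 | ... | u_1] ∈ R^(4×1). The projector onto W = col(U) is P = U (U^T U)^(-1) U^T.
Compute U^T U =
  [28],
and U^T v = (-17).
Solve U^T U · c = U^T v for the coefficients: c = (-17/28). The projection is proj_W(v) = U c.
Check: (v - proj_W(v)) · u_1 = 0  (should be 0).
Result: proj_W(v) = (17/28, -51/28, -51/28, 51/28).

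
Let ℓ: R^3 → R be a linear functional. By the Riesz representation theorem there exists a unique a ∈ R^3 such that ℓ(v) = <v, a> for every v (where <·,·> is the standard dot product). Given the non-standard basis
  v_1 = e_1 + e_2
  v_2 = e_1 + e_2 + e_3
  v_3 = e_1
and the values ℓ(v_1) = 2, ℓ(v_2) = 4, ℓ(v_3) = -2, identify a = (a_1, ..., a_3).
a = (-2, 4, 2)

Write a = (a_1, ..., a_3) in the standard basis. For each basis vector v_i, ℓ(v_i) = <v_i, a> is a linear equation in the a_j's. Collect the n equations into a matrix system V a = ℓ, where row i of V is v_i (expressed in the standard basis). Since V is invertible (lower-triangular with 1s on the diagonal, up to permutation), solve by back-substitution:
  V =
[[1, 1, 0],
 [1, 1, 1],
 [1, 0, 0]]
  V a = (2, 4, -2)
Solving gives a = (-2, 4, 2).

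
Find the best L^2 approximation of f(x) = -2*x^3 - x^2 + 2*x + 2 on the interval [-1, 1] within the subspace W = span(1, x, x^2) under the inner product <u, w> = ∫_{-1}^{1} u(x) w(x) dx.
g(x) = -x^2 + 4*x/5 + 2

The best approximation g ∈ W is the orthogonal projection of f onto W. Writing g = a_0 + a_1 x + a_2 x^2, the coefficients solve the normal equations G · a = b where
  G_{ij} = <φ_i, φ_j> and b_i = <f, φ_i>, with φ_0 = 1, φ_1 = x, φ_2 = x^2.
G =
  [2, 0, 2/3]
  [0, 2/3, 0]
  [2/3, 0, 2/5],
b = (10/3, 8/15, 14/15).
Solving gives a_0 = 2, a_1 = 4/5, a_2 = -1, so
  g(x) = -x^2 + 4*x/5 + 2.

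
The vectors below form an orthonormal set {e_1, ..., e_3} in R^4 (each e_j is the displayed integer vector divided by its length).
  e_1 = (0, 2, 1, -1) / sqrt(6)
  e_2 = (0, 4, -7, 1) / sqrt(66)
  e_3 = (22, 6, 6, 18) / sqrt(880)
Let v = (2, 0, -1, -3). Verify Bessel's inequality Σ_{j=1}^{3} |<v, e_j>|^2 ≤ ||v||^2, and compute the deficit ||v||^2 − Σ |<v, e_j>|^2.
Σ |<v, e_j>|^2 = 6/5; ||v||^2 = 14; deficit = 64/5

Write each e_j = u_j / sqrt(<u_j, u_j>) where u_j is the displayed integer vector. Then <v, e_j> = <v, u_j> / sqrt(<u_j, u_j>), so |<v, e_j>|^2 = <v, u_j>^2 / <u_j, u_j>.
Coefficients: <v, e_1> = 2/sqrt(6), <v, e_2> = 4/sqrt(66), <v, e_3> = -16/sqrt(880).
Square and sum: Σ |<v, e_j>|^2 = 6/5.
Compute ||v||^2 = v·v = 14.
Deficit = 14 − 6/5 = 64/5 ≥ 0, confirming Bessel's inequality. (The deficit equals ||v − Σ <v,e_j> e_j||^2, the squared distance from v to span{e_j}.)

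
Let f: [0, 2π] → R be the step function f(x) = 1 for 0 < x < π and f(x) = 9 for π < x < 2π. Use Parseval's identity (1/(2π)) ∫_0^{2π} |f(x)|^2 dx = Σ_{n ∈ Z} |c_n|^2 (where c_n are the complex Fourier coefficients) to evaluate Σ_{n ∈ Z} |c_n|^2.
Σ |c_n|^2 = 41

Parseval equates the L^2 energy of f (normalised by 1/(2π)) with the ℓ^2 sum of its Fourier coefficients: (1/(2π)) ∫_0^{2π} |f|^2 = Σ |c_n|^2.
Compute the left side: (1/(2π)) [∫_0^π 1^2 dx + ∫_π^{2π} 9^2 dx] = (1/(2π)) · (1π + 81π) = (1 + 81)/2 = 41.
So Σ_{n ∈ Z} |c_n|^2 = 41.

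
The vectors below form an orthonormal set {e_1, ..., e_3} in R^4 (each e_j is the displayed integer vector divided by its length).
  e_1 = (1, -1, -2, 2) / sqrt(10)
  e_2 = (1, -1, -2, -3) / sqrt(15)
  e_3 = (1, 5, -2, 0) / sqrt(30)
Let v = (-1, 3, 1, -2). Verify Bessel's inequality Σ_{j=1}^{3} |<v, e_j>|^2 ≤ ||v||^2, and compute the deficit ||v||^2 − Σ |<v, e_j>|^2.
Σ |<v, e_j>|^2 = 74/5; ||v||^2 = 15; deficit = 1/5

Write each e_j = u_j / sqrt(<u_j, u_j>) where u_j is the displayed integer vector. Then <v, e_j> = <v, u_j> / sqrt(<u_j, u_j>), so |<v, e_j>|^2 = <v, u_j>^2 / <u_j, u_j>.
Coefficients: <v, e_1> = -10/sqrt(10), <v, e_2> = 0/sqrt(15), <v, e_3> = 12/sqrt(30).
Square and sum: Σ |<v, e_j>|^2 = 74/5.
Compute ||v||^2 = v·v = 15.
Deficit = 15 − 74/5 = 1/5 ≥ 0, confirming Bessel's inequality. (The deficit equals ||v − Σ <v,e_j> e_j||^2, the squared distance from v to span{e_j}.)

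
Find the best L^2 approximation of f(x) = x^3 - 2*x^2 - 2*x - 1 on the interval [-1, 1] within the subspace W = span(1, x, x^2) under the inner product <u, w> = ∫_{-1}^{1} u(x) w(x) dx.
g(x) = -2*x^2 - 7*x/5 - 1

The best approximation g ∈ W is the orthogonal projection of f onto W. Writing g = a_0 + a_1 x + a_2 x^2, the coefficients solve the normal equations G · a = b where
  G_{ij} = <φ_i, φ_j> and b_i = <f, φ_i>, with φ_0 = 1, φ_1 = x, φ_2 = x^2.
G =
  [2, 0, 2/3]
  [0, 2/3, 0]
  [2/3, 0, 2/5],
b = (-10/3, -14/15, -22/15).
Solving gives a_0 = -1, a_1 = -7/5, a_2 = -2, so
  g(x) = -2*x^2 - 7*x/5 - 1.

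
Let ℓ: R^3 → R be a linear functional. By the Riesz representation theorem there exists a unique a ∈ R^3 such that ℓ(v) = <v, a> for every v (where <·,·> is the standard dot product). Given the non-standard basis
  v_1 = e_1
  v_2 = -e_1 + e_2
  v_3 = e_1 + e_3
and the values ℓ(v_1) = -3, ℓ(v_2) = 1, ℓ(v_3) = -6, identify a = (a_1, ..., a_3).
a = (-3, -2, -3)

Write a = (a_1, ..., a_3) in the standard basis. For each basis vector v_i, ℓ(v_i) = <v_i, a> is a linear equation in the a_j's. Collect the n equations into a matrix system V a = ℓ, where row i of V is v_i (expressed in the standard basis). Since V is invertible (lower-triangular with 1s on the diagonal, up to permutation), solve by back-substitution:
  V =
[[1, 0, 0],
 [-1, 1, 0],
 [1, 0, 1]]
  V a = (-3, 1, -6)
Solving gives a = (-3, -2, -3).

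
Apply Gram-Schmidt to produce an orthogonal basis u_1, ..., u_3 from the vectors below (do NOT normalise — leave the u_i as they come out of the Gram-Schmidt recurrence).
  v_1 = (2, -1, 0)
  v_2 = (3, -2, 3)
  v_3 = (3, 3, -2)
Orthogonal basis:
  u_1 = (2, -1, 0)
  u_2 = (-1/5, -2/5, 3)
  u_3 = (75/46, 75/23, 25/46)

Apply the Gram-Schmidt recurrence
  u_1 = v_1
  u_i = v_i − Σ_{j<i} ((v_i · u_j) / (u_j · u_j)) · u_j.

Step by step this gives:
  u_1 = (2, -1, 0)
  u_2 = (-1/5, -2/5, 3)
  u_3 = (75/46, 75/23, 25/46)

Orthogonality check:
  u_2 · u_1 = 0 (should be 0)
  u_3 · u_1 = 0 (should be 0)
  u_3 · u_2 = 0 (should be 0)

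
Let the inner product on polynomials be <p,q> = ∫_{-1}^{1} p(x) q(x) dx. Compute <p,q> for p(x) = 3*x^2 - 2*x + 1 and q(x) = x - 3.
<p,q> = -40/3

Expand the product: p(x)·q(x) = 3*x^3 - 11*x^2 + 7*x - 3.
∫_{-1}^{1} of each monomial x^k gives [2/(k+1) if k even, 0 if k odd]. Integrating term-by-term (or equivalently evaluating the antiderivative F(x) = 3*x^4/4 - 11*x^3/3 + 7*x^2/2 - 3*x at the endpoints):
  F(1) − F(−1) = -29/12 − (131/12) = -40/3.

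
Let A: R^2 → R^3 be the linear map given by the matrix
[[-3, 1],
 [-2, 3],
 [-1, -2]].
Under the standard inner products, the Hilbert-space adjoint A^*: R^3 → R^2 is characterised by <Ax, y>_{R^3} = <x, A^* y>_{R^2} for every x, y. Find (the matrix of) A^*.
A^* = A^T =
[[-3, -2, -1],
 [1, 3, -2]]

For real matrices with standard dot products, the defining identity <Ax, y> = <x, A^* y> gives (Ax)^T y = x^T (A^*) y, i.e. x^T A^T y = x^T (A^*) y. Since this holds for all x, y, we must have A^* = A^T. Therefore
A^* =
[[-3, -2, -1],
 [1, 3, -2]].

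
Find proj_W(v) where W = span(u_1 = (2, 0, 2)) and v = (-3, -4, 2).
proj_W(v) = (-1/2, 0, -1/2)

Set up U = [u_1 | ... | u_1] ∈ R^(3×1). The projector onto W = col(U) is P = U (U^T U)^(-1) U^T.
Compute U^T U =
  [8],
and U^T v = (-2).
Solve U^T U · c = U^T v for the coefficients: c = (-1/4). The projection is proj_W(v) = U c.
Check: (v - proj_W(v)) · u_1 = 0  (should be 0).
Result: proj_W(v) = (-1/2, 0, -1/2).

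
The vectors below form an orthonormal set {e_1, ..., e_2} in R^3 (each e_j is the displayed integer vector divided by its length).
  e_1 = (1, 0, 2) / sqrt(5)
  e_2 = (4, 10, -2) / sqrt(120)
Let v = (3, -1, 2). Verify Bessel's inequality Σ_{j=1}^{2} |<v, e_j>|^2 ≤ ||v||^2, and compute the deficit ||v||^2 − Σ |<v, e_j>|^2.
Σ |<v, e_j>|^2 = 59/6; ||v||^2 = 14; deficit = 25/6

Write each e_j = u_j / sqrt(<u_j, u_j>) where u_j is the displayed integer vector. Then <v, e_j> = <v, u_j> / sqrt(<u_j, u_j>), so |<v, e_j>|^2 = <v, u_j>^2 / <u_j, u_j>.
Coefficients: <v, e_1> = 7/sqrt(5), <v, e_2> = -2/sqrt(120).
Square and sum: Σ |<v, e_j>|^2 = 59/6.
Compute ||v||^2 = v·v = 14.
Deficit = 14 − 59/6 = 25/6 ≥ 0, confirming Bessel's inequality. (The deficit equals ||v − Σ <v,e_j> e_j||^2, the squared distance from v to span{e_j}.)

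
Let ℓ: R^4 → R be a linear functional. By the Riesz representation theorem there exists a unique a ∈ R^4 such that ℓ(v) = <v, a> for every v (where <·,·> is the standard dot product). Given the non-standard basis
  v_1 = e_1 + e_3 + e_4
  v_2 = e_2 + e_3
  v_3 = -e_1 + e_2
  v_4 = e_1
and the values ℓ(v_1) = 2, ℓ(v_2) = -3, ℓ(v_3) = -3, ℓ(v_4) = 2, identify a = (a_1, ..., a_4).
a = (2, -1, -2, 2)

Write a = (a_1, ..., a_4) in the standard basis. For each basis vector v_i, ℓ(v_i) = <v_i, a> is a linear equation in the a_j's. Collect the n equations into a matrix system V a = ℓ, where row i of V is v_i (expressed in the standard basis). Since V is invertible (lower-triangular with 1s on the diagonal, up to permutation), solve by back-substitution:
  V =
[[1, 0, 1, 1],
 [0, 1, 1, 0],
 [-1, 1, 0, 0],
 [1, 0, 0, 0]]
  V a = (2, -3, -3, 2)
Solving gives a = (2, -1, -2, 2).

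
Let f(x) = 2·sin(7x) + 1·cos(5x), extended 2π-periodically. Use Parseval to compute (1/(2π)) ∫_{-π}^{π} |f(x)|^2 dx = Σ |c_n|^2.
Σ |c_n|^2 = 5/2

Expand |f|^2 and use orthogonality of {sin(nx), cos(mx)} on [-π, π]:
  ∫_{-π}^{π} sin(nx)^2 dx = π, ∫ cos(mx)^2 dx = π, and cross terms integrate to 0.
So ∫_{-π}^{π} f(x)^2 dx = 2^2 · π + 1^2 · π = (4 + 1)π.
Divide by 2π: (4 + 1)/2 = 5/2.
By Parseval, this equals Σ |c_n|^2.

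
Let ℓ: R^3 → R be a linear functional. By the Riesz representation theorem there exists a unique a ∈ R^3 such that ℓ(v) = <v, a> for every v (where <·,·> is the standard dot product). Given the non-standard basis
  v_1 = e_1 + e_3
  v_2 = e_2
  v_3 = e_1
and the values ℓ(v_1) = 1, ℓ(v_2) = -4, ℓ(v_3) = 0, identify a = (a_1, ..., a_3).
a = (0, -4, 1)

Write a = (a_1, ..., a_3) in the standard basis. For each basis vector v_i, ℓ(v_i) = <v_i, a> is a linear equation in the a_j's. Collect the n equations into a matrix system V a = ℓ, where row i of V is v_i (expressed in the standard basis). Since V is invertible (lower-triangular with 1s on the diagonal, up to permutation), solve by back-substitution:
  V =
[[1, 0, 1],
 [0, 1, 0],
 [1, 0, 0]]
  V a = (1, -4, 0)
Solving gives a = (0, -4, 1).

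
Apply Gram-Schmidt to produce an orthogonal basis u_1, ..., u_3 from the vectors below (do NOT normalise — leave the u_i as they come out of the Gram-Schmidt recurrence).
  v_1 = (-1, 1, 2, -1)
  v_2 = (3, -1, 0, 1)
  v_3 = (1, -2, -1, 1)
Orthogonal basis:
  u_1 = (-1, 1, 2, -1)
  u_2 = (16/7, -2/7, 10/7, 2/7)
  u_3 = (-5/13, -14/13, 5/13, 1/13)

Apply the Gram-Schmidt recurrence
  u_1 = v_1
  u_i = v_i − Σ_{j<i} ((v_i · u_j) / (u_j · u_j)) · u_j.

Step by step this gives:
  u_1 = (-1, 1, 2, -1)
  u_2 = (16/7, -2/7, 10/7, 2/7)
  u_3 = (-5/13, -14/13, 5/13, 1/13)

Orthogonality check:
  u_2 · u_1 = 0 (should be 0)
  u_3 · u_1 = 0 (should be 0)
  u_3 · u_2 = 0 (should be 0)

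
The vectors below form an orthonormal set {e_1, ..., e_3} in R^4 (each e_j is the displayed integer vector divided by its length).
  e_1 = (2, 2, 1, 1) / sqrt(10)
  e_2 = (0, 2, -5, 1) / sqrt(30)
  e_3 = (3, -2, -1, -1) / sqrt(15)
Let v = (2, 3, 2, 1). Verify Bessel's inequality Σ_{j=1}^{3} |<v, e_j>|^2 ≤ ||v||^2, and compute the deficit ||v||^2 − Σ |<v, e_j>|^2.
Σ |<v, e_j>|^2 = 89/5; ||v||^2 = 18; deficit = 1/5

Write each e_j = u_j / sqrt(<u_j, u_j>) where u_j is the displayed integer vector. Then <v, e_j> = <v, u_j> / sqrt(<u_j, u_j>), so |<v, e_j>|^2 = <v, u_j>^2 / <u_j, u_j>.
Coefficients: <v, e_1> = 13/sqrt(10), <v, e_2> = -3/sqrt(30), <v, e_3> = -3/sqrt(15).
Square and sum: Σ |<v, e_j>|^2 = 89/5.
Compute ||v||^2 = v·v = 18.
Deficit = 18 − 89/5 = 1/5 ≥ 0, confirming Bessel's inequality. (The deficit equals ||v − Σ <v,e_j> e_j||^2, the squared distance from v to span{e_j}.)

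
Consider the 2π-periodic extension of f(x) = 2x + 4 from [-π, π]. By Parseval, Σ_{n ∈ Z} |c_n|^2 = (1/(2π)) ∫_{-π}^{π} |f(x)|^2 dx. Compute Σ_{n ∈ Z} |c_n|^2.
Σ |c_n|^2 = 4π^2/3 + 16

Expand and integrate term by term over [-π, π]:
  ∫ (2x)^2 dx = 4·(2π^3/3); ∫ 2·2·(4)·x dx = 0 (odd integrand); ∫ 4^2 dx = 16·2π.
So (1/(2π)) ∫_{-π}^{π} (2x + 4)^2 dx = 4π^2/3 + 16 = 4π^2/3 + 16.
Parseval ⇒ Σ |c_n|^2 = 4π^2/3 + 16.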